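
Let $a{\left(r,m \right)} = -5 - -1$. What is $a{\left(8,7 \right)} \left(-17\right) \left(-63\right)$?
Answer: $-4284$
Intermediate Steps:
$a{\left(r,m \right)} = -4$ ($a{\left(r,m \right)} = -5 + 1 = -4$)
$a{\left(8,7 \right)} \left(-17\right) \left(-63\right) = \left(-4\right) \left(-17\right) \left(-63\right) = 68 \left(-63\right) = -4284$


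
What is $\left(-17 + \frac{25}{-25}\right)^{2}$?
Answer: $324$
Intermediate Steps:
$\left(-17 + \frac{25}{-25}\right)^{2} = \left(-17 + 25 \left(- \frac{1}{25}\right)\right)^{2} = \left(-17 - 1\right)^{2} = \left(-18\right)^{2} = 324$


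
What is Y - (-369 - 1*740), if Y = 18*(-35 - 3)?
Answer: 425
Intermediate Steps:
Y = -684 (Y = 18*(-38) = -684)
Y - (-369 - 1*740) = -684 - (-369 - 1*740) = -684 - (-369 - 740) = -684 - 1*(-1109) = -684 + 1109 = 425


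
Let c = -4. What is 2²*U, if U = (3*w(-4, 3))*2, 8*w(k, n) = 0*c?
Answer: 0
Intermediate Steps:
w(k, n) = 0 (w(k, n) = (0*(-4))/8 = (⅛)*0 = 0)
U = 0 (U = (3*0)*2 = 0*2 = 0)
2²*U = 2²*0 = 4*0 = 0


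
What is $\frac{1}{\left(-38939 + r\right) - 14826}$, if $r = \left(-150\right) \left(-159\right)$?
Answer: $- \frac{1}{29915} \approx -3.3428 \cdot 10^{-5}$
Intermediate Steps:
$r = 23850$
$\frac{1}{\left(-38939 + r\right) - 14826} = \frac{1}{\left(-38939 + 23850\right) - 14826} = \frac{1}{-15089 - 14826} = \frac{1}{-29915} = - \frac{1}{29915}$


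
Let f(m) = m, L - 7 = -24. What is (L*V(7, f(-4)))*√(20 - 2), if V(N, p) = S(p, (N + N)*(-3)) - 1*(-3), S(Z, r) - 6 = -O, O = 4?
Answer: -255*√2 ≈ -360.62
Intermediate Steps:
L = -17 (L = 7 - 24 = -17)
S(Z, r) = 2 (S(Z, r) = 6 - 1*4 = 6 - 4 = 2)
V(N, p) = 5 (V(N, p) = 2 - 1*(-3) = 2 + 3 = 5)
(L*V(7, f(-4)))*√(20 - 2) = (-17*5)*√(20 - 2) = -255*√2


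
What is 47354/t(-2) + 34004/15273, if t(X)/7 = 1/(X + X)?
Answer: -2892712540/106911 ≈ -27057.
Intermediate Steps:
t(X) = 7/(2*X) (t(X) = 7/(X + X) = 7/((2*X)) = 7*(1/(2*X)) = 7/(2*X))
47354/t(-2) + 34004/15273 = 47354/(((7/2)/(-2))) + 34004/15273 = 47354/(((7/2)*(-½))) + 34004*(1/15273) = 47354/(-7/4) + 34004/15273 = 47354*(-4/7) + 34004/15273 = -189416/7 + 34004/15273 = -2892712540/106911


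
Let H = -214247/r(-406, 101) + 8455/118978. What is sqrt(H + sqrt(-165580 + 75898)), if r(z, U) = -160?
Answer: sqrt(21004092983670 + 15685057600*I*sqrt(89682))/125240 ≈ 36.819 + 4.0668*I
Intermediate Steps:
H = 670842957/500960 (H = -214247/(-160) + 8455/118978 = -214247*(-1/160) + 8455*(1/118978) = 214247/160 + 445/6262 = 670842957/500960 ≈ 1339.1)
sqrt(H + sqrt(-165580 + 75898)) = sqrt(670842957/500960 + sqrt(-165580 + 75898)) = sqrt(670842957/500960 + sqrt(-89682)) = sqrt(670842957/500960 + I*sqrt(89682))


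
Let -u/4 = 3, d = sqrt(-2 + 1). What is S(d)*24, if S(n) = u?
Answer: -288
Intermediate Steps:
d = I (d = sqrt(-1) = I ≈ 1.0*I)
u = -12 (u = -4*3 = -12)
S(n) = -12
S(d)*24 = -12*24 = -288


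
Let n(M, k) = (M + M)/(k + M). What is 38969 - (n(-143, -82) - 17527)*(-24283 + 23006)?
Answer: -5026812028/225 ≈ -2.2341e+7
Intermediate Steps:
n(M, k) = 2*M/(M + k) (n(M, k) = (2*M)/(M + k) = 2*M/(M + k))
38969 - (n(-143, -82) - 17527)*(-24283 + 23006) = 38969 - (2*(-143)/(-143 - 82) - 17527)*(-24283 + 23006) = 38969 - (2*(-143)/(-225) - 17527)*(-1277) = 38969 - (2*(-143)*(-1/225) - 17527)*(-1277) = 38969 - (286/225 - 17527)*(-1277) = 38969 - (-3943289)*(-1277)/225 = 38969 - 1*5035580053/225 = 38969 - 5035580053/225 = -5026812028/225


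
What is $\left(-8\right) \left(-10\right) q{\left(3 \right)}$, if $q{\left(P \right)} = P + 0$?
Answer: $240$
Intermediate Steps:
$q{\left(P \right)} = P$
$\left(-8\right) \left(-10\right) q{\left(3 \right)} = \left(-8\right) \left(-10\right) 3 = 80 \cdot 3 = 240$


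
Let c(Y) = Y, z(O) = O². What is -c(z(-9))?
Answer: -81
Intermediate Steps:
-c(z(-9)) = -1*(-9)² = -1*81 = -81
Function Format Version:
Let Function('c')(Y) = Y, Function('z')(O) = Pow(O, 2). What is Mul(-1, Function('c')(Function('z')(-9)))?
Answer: -81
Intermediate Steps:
Mul(-1, Function('c')(Function('z')(-9))) = Mul(-1, Pow(-9, 2)) = Mul(-1, 81) = -81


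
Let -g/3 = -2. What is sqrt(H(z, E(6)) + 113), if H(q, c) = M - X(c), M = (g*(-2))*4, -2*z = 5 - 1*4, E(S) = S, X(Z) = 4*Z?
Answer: sqrt(41) ≈ 6.4031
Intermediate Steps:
g = 6 (g = -3*(-2) = 6)
z = -1/2 (z = -(5 - 1*4)/2 = -(5 - 4)/2 = -1/2*1 = -1/2 ≈ -0.50000)
M = -48 (M = (6*(-2))*4 = -12*4 = -48)
H(q, c) = -48 - 4*c
sqrt(H(z, E(6)) + 113) = sqrt((-48 - 4*6) + 113) = sqrt((-48 - 24) + 113) = sqrt(-72 + 113) = sqrt(41)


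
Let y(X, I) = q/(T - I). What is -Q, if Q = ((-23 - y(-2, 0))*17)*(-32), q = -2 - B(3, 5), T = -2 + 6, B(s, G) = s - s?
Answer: -12240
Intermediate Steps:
B(s, G) = 0
T = 4
q = -2 (q = -2 - 1*0 = -2 + 0 = -2)
y(X, I) = -2/(4 - I)
Q = 12240 (Q = ((-23 - 2/(-4 + 0))*17)*(-32) = ((-23 - 2/(-4))*17)*(-32) = ((-23 - 2*(-1)/4)*17)*(-32) = ((-23 - 1*(-1/2))*17)*(-32) = ((-23 + 1/2)*17)*(-32) = -45/2*17*(-32) = -765/2*(-32) = 12240)
-Q = -1*12240 = -12240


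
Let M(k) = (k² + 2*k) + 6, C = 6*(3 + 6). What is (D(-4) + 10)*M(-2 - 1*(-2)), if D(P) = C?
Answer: 384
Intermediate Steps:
C = 54 (C = 6*9 = 54)
D(P) = 54
M(k) = 6 + k² + 2*k
(D(-4) + 10)*M(-2 - 1*(-2)) = (54 + 10)*(6 + (-2 - 1*(-2))² + 2*(-2 - 1*(-2))) = 64*(6 + (-2 + 2)² + 2*(-2 + 2)) = 64*(6 + 0² + 2*0) = 64*(6 + 0 + 0) = 64*6 = 384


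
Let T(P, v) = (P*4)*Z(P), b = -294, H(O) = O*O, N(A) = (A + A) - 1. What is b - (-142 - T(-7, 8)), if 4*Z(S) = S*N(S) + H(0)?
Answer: -887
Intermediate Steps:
N(A) = -1 + 2*A (N(A) = 2*A - 1 = -1 + 2*A)
H(O) = O²
Z(S) = S*(-1 + 2*S)/4 (Z(S) = (S*(-1 + 2*S) + 0²)/4 = (S*(-1 + 2*S) + 0)/4 = (S*(-1 + 2*S))/4 = S*(-1 + 2*S)/4)
T(P, v) = P²*(-1 + 2*P) (T(P, v) = (P*4)*(P*(-1 + 2*P)/4) = (4*P)*(P*(-1 + 2*P)/4) = P²*(-1 + 2*P))
b - (-142 - T(-7, 8)) = -294 - (-142 - (-7)²*(-1 + 2*(-7))) = -294 - (-142 - 49*(-1 - 14)) = -294 - (-142 - 49*(-15)) = -294 - (-142 - 1*(-735)) = -294 - (-142 + 735) = -294 - 1*593 = -294 - 593 = -887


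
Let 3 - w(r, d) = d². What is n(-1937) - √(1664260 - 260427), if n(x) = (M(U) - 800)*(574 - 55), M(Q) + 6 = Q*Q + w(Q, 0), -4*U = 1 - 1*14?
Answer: -6580401/16 - √1403833 ≈ -4.1246e+5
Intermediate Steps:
U = 13/4 (U = -(1 - 1*14)/4 = -(1 - 14)/4 = -¼*(-13) = 13/4 ≈ 3.2500)
w(r, d) = 3 - d²
M(Q) = -3 + Q² (M(Q) = -6 + (Q*Q + (3 - 1*0²)) = -6 + (Q² + (3 - 1*0)) = -6 + (Q² + (3 + 0)) = -6 + (Q² + 3) = -6 + (3 + Q²) = -3 + Q²)
n(x) = -6580401/16 (n(x) = ((-3 + (13/4)²) - 800)*(574 - 55) = ((-3 + 169/16) - 800)*519 = (121/16 - 800)*519 = -12679/16*519 = -6580401/16)
n(-1937) - √(1664260 - 260427) = -6580401/16 - √(1664260 - 260427) = -6580401/16 - √1403833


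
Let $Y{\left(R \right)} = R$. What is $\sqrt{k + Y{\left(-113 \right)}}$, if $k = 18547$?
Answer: $\sqrt{18434} \approx 135.77$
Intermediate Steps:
$\sqrt{k + Y{\left(-113 \right)}} = \sqrt{18547 - 113} = \sqrt{18434}$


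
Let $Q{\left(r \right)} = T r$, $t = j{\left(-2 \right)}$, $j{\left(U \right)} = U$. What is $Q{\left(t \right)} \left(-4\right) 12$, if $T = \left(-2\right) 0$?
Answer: $0$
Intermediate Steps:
$t = -2$
$T = 0$
$Q{\left(r \right)} = 0$ ($Q{\left(r \right)} = 0 r = 0$)
$Q{\left(t \right)} \left(-4\right) 12 = 0 \left(-4\right) 12 = 0 \cdot 12 = 0$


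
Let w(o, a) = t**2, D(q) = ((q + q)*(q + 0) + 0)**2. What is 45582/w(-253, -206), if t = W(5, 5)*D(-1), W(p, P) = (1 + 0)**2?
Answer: 22791/8 ≈ 2848.9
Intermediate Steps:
D(q) = 4*q**4 (D(q) = ((2*q)*q + 0)**2 = (2*q**2 + 0)**2 = (2*q**2)**2 = 4*q**4)
W(p, P) = 1 (W(p, P) = 1**2 = 1)
t = 4 (t = 1*(4*(-1)**4) = 1*(4*1) = 1*4 = 4)
w(o, a) = 16 (w(o, a) = 4**2 = 16)
45582/w(-253, -206) = 45582/16 = 45582*(1/16) = 22791/8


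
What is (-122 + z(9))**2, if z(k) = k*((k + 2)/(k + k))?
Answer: 54289/4 ≈ 13572.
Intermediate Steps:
z(k) = 1 + k/2 (z(k) = k*((2 + k)/((2*k))) = k*((2 + k)*(1/(2*k))) = k*((2 + k)/(2*k)) = 1 + k/2)
(-122 + z(9))**2 = (-122 + (1 + (1/2)*9))**2 = (-122 + (1 + 9/2))**2 = (-122 + 11/2)**2 = (-233/2)**2 = 54289/4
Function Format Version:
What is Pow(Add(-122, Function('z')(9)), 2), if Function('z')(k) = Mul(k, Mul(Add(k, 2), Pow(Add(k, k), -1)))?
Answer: Rational(54289, 4) ≈ 13572.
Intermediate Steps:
Function('z')(k) = Add(1, Mul(Rational(1, 2), k)) (Function('z')(k) = Mul(k, Mul(Add(2, k), Pow(Mul(2, k), -1))) = Mul(k, Mul(Add(2, k), Mul(Rational(1, 2), Pow(k, -1)))) = Mul(k, Mul(Rational(1, 2), Pow(k, -1), Add(2, k))) = Add(1, Mul(Rational(1, 2), k)))
Pow(Add(-122, Function('z')(9)), 2) = Pow(Add(-122, Add(1, Mul(Rational(1, 2), 9))), 2) = Pow(Add(-122, Add(1, Rational(9, 2))), 2) = Pow(Add(-122, Rational(11, 2)), 2) = Pow(Rational(-233, 2), 2) = Rational(54289, 4)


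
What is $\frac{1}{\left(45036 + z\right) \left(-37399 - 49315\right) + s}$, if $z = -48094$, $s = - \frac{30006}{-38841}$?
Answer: $\frac{12947}{3433174281166} \approx 3.7711 \cdot 10^{-9}$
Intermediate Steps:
$s = \frac{10002}{12947}$ ($s = \left(-30006\right) \left(- \frac{1}{38841}\right) = \frac{10002}{12947} \approx 0.77253$)
$\frac{1}{\left(45036 + z\right) \left(-37399 - 49315\right) + s} = \frac{1}{\left(45036 - 48094\right) \left(-37399 - 49315\right) + \frac{10002}{12947}} = \frac{1}{\left(-3058\right) \left(-86714\right) + \frac{10002}{12947}} = \frac{1}{265171412 + \frac{10002}{12947}} = \frac{1}{\frac{3433174281166}{12947}} = \frac{12947}{3433174281166}$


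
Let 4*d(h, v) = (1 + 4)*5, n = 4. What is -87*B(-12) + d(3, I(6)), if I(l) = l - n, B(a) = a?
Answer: 4201/4 ≈ 1050.3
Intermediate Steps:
I(l) = -4 + l (I(l) = l - 1*4 = l - 4 = -4 + l)
d(h, v) = 25/4 (d(h, v) = ((1 + 4)*5)/4 = (5*5)/4 = (¼)*25 = 25/4)
-87*B(-12) + d(3, I(6)) = -87*(-12) + 25/4 = 1044 + 25/4 = 4201/4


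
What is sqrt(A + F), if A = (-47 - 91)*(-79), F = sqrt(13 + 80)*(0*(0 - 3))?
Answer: sqrt(10902) ≈ 104.41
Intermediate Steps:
F = 0 (F = sqrt(93)*(0*(-3)) = sqrt(93)*0 = 0)
A = 10902 (A = -138*(-79) = 10902)
sqrt(A + F) = sqrt(10902 + 0) = sqrt(10902)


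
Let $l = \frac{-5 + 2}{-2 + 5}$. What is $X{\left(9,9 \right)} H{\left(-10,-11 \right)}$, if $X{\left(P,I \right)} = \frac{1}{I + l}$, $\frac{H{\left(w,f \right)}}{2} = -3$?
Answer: $- \frac{3}{4} \approx -0.75$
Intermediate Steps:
$H{\left(w,f \right)} = -6$ ($H{\left(w,f \right)} = 2 \left(-3\right) = -6$)
$l = -1$ ($l = - \frac{3}{3} = \left(-3\right) \frac{1}{3} = -1$)
$X{\left(P,I \right)} = \frac{1}{-1 + I}$ ($X{\left(P,I \right)} = \frac{1}{I - 1} = \frac{1}{-1 + I}$)
$X{\left(9,9 \right)} H{\left(-10,-11 \right)} = \frac{1}{-1 + 9} \left(-6\right) = \frac{1}{8} \left(-6\right) = - \frac{3}{4}$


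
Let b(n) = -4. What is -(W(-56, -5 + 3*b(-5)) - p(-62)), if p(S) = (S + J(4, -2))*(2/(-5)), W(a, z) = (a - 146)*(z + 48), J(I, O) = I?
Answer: 31426/5 ≈ 6285.2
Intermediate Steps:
W(a, z) = (-146 + a)*(48 + z)
p(S) = -8/5 - 2*S/5 (p(S) = (S + 4)*(2/(-5)) = (4 + S)*(2*(-⅕)) = (4 + S)*(-⅖) = -8/5 - 2*S/5)
-(W(-56, -5 + 3*b(-5)) - p(-62)) = -((-7008 - 146*(-5 + 3*(-4)) + 48*(-56) - 56*(-5 + 3*(-4))) - (-8/5 - ⅖*(-62))) = -((-7008 - 146*(-5 - 12) - 2688 - 56*(-5 - 12)) - (-8/5 + 124/5)) = -((-7008 - 146*(-17) - 2688 - 56*(-17)) - 1*116/5) = -((-7008 + 2482 - 2688 + 952) - 116/5) = -(-6262 - 116/5) = -1*(-31426/5) = 31426/5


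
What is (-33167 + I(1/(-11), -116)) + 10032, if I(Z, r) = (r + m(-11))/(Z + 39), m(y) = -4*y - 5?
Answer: -9902627/428 ≈ -23137.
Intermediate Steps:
m(y) = -5 - 4*y
I(Z, r) = (39 + r)/(39 + Z) (I(Z, r) = (r + (-5 - 4*(-11)))/(Z + 39) = (r + (-5 + 44))/(39 + Z) = (r + 39)/(39 + Z) = (39 + r)/(39 + Z))
(-33167 + I(1/(-11), -116)) + 10032 = (-33167 + (39 - 116)/(39 + 1/(-11))) + 10032 = (-33167 - 77/(39 - 1/11)) + 10032 = (-33167 - 77/(428/11)) + 10032 = (-33167 + (11/428)*(-77)) + 10032 = (-33167 - 847/428) + 10032 = -14196323/428 + 10032 = -9902627/428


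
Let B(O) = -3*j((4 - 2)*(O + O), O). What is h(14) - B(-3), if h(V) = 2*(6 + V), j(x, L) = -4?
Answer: 28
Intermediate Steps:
B(O) = 12 (B(O) = -3*(-4) = 12)
h(V) = 12 + 2*V
h(14) - B(-3) = (12 + 2*14) - 1*12 = (12 + 28) - 12 = 40 - 12 = 28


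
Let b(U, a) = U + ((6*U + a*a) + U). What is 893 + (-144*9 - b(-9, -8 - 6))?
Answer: -527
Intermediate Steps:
b(U, a) = a² + 8*U (b(U, a) = U + ((6*U + a²) + U) = U + ((a² + 6*U) + U) = U + (a² + 7*U) = a² + 8*U)
893 + (-144*9 - b(-9, -8 - 6)) = 893 + (-144*9 - ((-8 - 6)² + 8*(-9))) = 893 + (-1296 - ((-14)² - 72)) = 893 + (-1296 - (196 - 72)) = 893 + (-1296 - 1*124) = 893 + (-1296 - 124) = 893 - 1420 = -527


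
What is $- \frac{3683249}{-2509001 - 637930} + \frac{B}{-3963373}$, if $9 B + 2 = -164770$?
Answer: $\frac{14655703651625}{12472461358263} \approx 1.175$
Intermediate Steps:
$B = -18308$ ($B = - \frac{2}{9} + \frac{1}{9} \left(-164770\right) = - \frac{2}{9} - \frac{164770}{9} = -18308$)
$- \frac{3683249}{-2509001 - 637930} + \frac{B}{-3963373} = - \frac{3683249}{-2509001 - 637930} - \frac{18308}{-3963373} = - \frac{3683249}{-2509001 - 637930} - - \frac{18308}{3963373} = - \frac{3683249}{-3146931} + \frac{18308}{3963373} = \left(-3683249\right) \left(- \frac{1}{3146931}\right) + \frac{18308}{3963373} = \frac{3683249}{3146931} + \frac{18308}{3963373} = \frac{14655703651625}{12472461358263}$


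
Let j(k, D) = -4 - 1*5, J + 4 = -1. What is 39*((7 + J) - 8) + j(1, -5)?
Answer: -243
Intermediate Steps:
J = -5 (J = -4 - 1 = -5)
j(k, D) = -9 (j(k, D) = -4 - 5 = -9)
39*((7 + J) - 8) + j(1, -5) = 39*((7 - 5) - 8) - 9 = 39*(2 - 8) - 9 = 39*(-6) - 9 = -234 - 9 = -243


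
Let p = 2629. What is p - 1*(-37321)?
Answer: 39950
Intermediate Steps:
p - 1*(-37321) = 2629 - 1*(-37321) = 2629 + 37321 = 39950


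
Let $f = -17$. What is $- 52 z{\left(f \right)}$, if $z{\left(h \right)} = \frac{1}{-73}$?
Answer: $\frac{52}{73} \approx 0.71233$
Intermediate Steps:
$z{\left(h \right)} = - \frac{1}{73}$
$- 52 z{\left(f \right)} = \left(-52\right) \left(- \frac{1}{73}\right) = \frac{52}{73}$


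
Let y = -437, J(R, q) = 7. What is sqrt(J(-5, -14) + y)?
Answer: I*sqrt(430) ≈ 20.736*I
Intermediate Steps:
sqrt(J(-5, -14) + y) = sqrt(7 - 437) = sqrt(-430) = I*sqrt(430)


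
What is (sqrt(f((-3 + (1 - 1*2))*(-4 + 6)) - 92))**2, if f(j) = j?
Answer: -100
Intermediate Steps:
(sqrt(f((-3 + (1 - 1*2))*(-4 + 6)) - 92))**2 = (sqrt((-3 + (1 - 1*2))*(-4 + 6) - 92))**2 = (sqrt((-3 + (1 - 2))*2 - 92))**2 = (sqrt((-3 - 1)*2 - 92))**2 = (sqrt(-4*2 - 92))**2 = (sqrt(-8 - 92))**2 = (sqrt(-100))**2 = (10*I)**2 = -100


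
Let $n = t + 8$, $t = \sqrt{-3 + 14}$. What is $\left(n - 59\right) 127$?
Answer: $-6477 + 127 \sqrt{11} \approx -6055.8$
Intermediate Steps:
$t = \sqrt{11} \approx 3.3166$
$n = 8 + \sqrt{11}$ ($n = \sqrt{11} + 8 = 8 + \sqrt{11} \approx 11.317$)
$\left(n - 59\right) 127 = \left(\left(8 + \sqrt{11}\right) - 59\right) 127 = \left(-51 + \sqrt{11}\right) 127 = -6477 + 127 \sqrt{11}$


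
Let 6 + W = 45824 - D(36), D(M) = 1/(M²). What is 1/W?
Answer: 1296/59380127 ≈ 2.1825e-5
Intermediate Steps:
D(M) = M⁻²
W = 59380127/1296 (W = -6 + (45824 - 1/36²) = -6 + (45824 - 1*1/1296) = -6 + (45824 - 1/1296) = -6 + 59387903/1296 = 59380127/1296 ≈ 45818.)
1/W = 1/(59380127/1296) = 1296/59380127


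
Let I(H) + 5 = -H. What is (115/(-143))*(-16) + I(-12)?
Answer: 2841/143 ≈ 19.867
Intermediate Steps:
I(H) = -5 - H
(115/(-143))*(-16) + I(-12) = (115/(-143))*(-16) + (-5 - 1*(-12)) = (115*(-1/143))*(-16) + (-5 + 12) = -115/143*(-16) + 7 = 1840/143 + 7 = 2841/143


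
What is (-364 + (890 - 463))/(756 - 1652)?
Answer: -9/128 ≈ -0.070313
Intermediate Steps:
(-364 + (890 - 463))/(756 - 1652) = (-364 + 427)/(-896) = 63*(-1/896) = -9/128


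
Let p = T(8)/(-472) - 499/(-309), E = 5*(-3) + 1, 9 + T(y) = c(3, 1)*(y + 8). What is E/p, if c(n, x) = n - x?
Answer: -2041872/228421 ≈ -8.9391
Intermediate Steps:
T(y) = 7 + 2*y (T(y) = -9 + (3 - 1*1)*(y + 8) = -9 + (3 - 1)*(8 + y) = -9 + 2*(8 + y) = -9 + (16 + 2*y) = 7 + 2*y)
E = -14 (E = -15 + 1 = -14)
p = 228421/145848 (p = (7 + 2*8)/(-472) - 499/(-309) = (7 + 16)*(-1/472) - 499*(-1/309) = 23*(-1/472) + 499/309 = -23/472 + 499/309 = 228421/145848 ≈ 1.5662)
E/p = -14/228421/145848 = -14*145848/228421 = -2041872/228421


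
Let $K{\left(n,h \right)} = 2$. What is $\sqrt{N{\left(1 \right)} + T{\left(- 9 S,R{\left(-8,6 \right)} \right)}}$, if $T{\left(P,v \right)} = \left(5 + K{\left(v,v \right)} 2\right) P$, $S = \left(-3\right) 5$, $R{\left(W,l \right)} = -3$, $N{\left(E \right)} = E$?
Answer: $8 \sqrt{19} \approx 34.871$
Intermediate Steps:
$S = -15$
$T{\left(P,v \right)} = 9 P$ ($T{\left(P,v \right)} = \left(5 + 2 \cdot 2\right) P = \left(5 + 4\right) P = 9 P$)
$\sqrt{N{\left(1 \right)} + T{\left(- 9 S,R{\left(-8,6 \right)} \right)}} = \sqrt{1 + 9 \left(\left(-9\right) \left(-15\right)\right)} = \sqrt{1 + 9 \cdot 135} = \sqrt{1 + 1215} = \sqrt{1216} = 8 \sqrt{19}$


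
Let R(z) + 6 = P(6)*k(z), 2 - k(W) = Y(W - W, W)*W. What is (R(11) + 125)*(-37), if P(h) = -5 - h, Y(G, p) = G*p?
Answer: -3589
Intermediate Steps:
k(W) = 2 (k(W) = 2 - (W - W)*W*W = 2 - 0*W*W = 2 - 0*W = 2 - 1*0 = 2 + 0 = 2)
R(z) = -28 (R(z) = -6 + (-5 - 1*6)*2 = -6 + (-5 - 6)*2 = -6 - 11*2 = -6 - 22 = -28)
(R(11) + 125)*(-37) = (-28 + 125)*(-37) = 97*(-37) = -3589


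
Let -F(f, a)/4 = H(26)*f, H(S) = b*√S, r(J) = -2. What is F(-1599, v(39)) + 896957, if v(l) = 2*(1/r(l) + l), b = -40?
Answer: 896957 - 255840*√26 ≈ -4.0758e+5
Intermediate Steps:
H(S) = -40*√S
v(l) = -1 + 2*l (v(l) = 2*(1/(-2) + l) = 2*(1*(-½) + l) = 2*(-½ + l) = -1 + 2*l)
F(f, a) = 160*f*√26 (F(f, a) = -4*(-40*√26)*f = -(-160)*f*√26 = 160*f*√26)
F(-1599, v(39)) + 896957 = 160*(-1599)*√26 + 896957 = -255840*√26 + 896957 = 896957 - 255840*√26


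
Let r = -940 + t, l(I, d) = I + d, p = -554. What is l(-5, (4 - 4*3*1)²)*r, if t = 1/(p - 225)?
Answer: -43203399/779 ≈ -55460.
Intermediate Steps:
t = -1/779 (t = 1/(-554 - 225) = 1/(-779) = -1/779 ≈ -0.0012837)
r = -732261/779 (r = -940 - 1/779 = -732261/779 ≈ -940.00)
l(-5, (4 - 4*3*1)²)*r = (-5 + (4 - 4*3*1)²)*(-732261/779) = (-5 + (4 - 12*1)²)*(-732261/779) = (-5 + (4 - 12)²)*(-732261/779) = (-5 + (-8)²)*(-732261/779) = (-5 + 64)*(-732261/779) = 59*(-732261/779) = -43203399/779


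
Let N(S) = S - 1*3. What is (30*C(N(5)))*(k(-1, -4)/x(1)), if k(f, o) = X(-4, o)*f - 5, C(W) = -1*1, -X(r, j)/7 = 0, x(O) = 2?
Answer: 75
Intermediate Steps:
X(r, j) = 0 (X(r, j) = -7*0 = 0)
N(S) = -3 + S (N(S) = S - 3 = -3 + S)
C(W) = -1
k(f, o) = -5 (k(f, o) = 0*f - 5 = 0 - 5 = -5)
(30*C(N(5)))*(k(-1, -4)/x(1)) = (30*(-1))*(-5/2) = -(-150)/2 = -30*(-5/2) = 75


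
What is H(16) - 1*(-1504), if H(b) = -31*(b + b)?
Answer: 512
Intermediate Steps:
H(b) = -62*b
H(16) - 1*(-1504) = -62*16 - 1*(-1504) = -992 + 1504 = 512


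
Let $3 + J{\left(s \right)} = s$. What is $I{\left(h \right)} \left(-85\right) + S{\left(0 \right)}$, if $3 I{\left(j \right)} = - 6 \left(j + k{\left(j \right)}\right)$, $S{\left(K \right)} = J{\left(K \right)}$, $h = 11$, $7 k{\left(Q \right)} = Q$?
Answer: $\frac{14939}{7} \approx 2134.1$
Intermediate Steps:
$J{\left(s \right)} = -3 + s$
$k{\left(Q \right)} = \frac{Q}{7}$
$S{\left(K \right)} = -3 + K$
$I{\left(j \right)} = - \frac{16 j}{7}$ ($I{\left(j \right)} = \frac{\left(-6\right) \left(j + \frac{j}{7}\right)}{3} = \frac{\left(-6\right) \frac{8 j}{7}}{3} = \frac{\left(- \frac{48}{7}\right) j}{3} = - \frac{16 j}{7}$)
$I{\left(h \right)} \left(-85\right) + S{\left(0 \right)} = \left(- \frac{16}{7}\right) 11 \left(-85\right) + \left(-3 + 0\right) = \left(- \frac{176}{7}\right) \left(-85\right) - 3 = \frac{14960}{7} - 3 = \frac{14939}{7}$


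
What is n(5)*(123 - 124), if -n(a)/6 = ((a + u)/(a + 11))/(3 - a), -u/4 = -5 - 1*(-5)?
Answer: -15/16 ≈ -0.93750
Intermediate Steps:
u = 0 (u = -4*(-5 - 1*(-5)) = -4*(-5 + 5) = -4*0 = 0)
n(a) = -6*a/((3 - a)*(11 + a)) (n(a) = -6*(a + 0)/(a + 11)/(3 - a) = -6*a/(11 + a)/(3 - a) = -6*a/((3 - a)*(11 + a)))
n(5)*(123 - 124) = (6*5/(-33 + 5**2 + 8*5))*(123 - 124) = (6*5/(-33 + 25 + 40))*(-1) = (6*5/32)*(-1) = (6*5*(1/32))*(-1) = (15/16)*(-1) = -15/16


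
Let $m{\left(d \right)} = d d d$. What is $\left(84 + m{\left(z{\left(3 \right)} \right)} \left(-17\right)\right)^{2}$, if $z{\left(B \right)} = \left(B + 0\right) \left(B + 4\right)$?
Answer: $24759966609$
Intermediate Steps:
$z{\left(B \right)} = B \left(4 + B\right)$
$m{\left(d \right)} = d^{3}$ ($m{\left(d \right)} = d^{2} d = d^{3}$)
$\left(84 + m{\left(z{\left(3 \right)} \right)} \left(-17\right)\right)^{2} = \left(84 + \left(3 \left(4 + 3\right)\right)^{3} \left(-17\right)\right)^{2} = \left(84 + \left(3 \cdot 7\right)^{3} \left(-17\right)\right)^{2} = \left(84 + 21^{3} \left(-17\right)\right)^{2} = \left(84 + 9261 \left(-17\right)\right)^{2} = \left(84 - 157437\right)^{2} = \left(-157353\right)^{2} = 24759966609$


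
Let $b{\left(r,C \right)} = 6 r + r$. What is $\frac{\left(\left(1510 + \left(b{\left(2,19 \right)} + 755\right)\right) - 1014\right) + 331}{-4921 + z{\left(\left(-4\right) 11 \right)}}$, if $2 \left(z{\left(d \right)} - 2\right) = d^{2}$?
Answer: $- \frac{532}{1317} \approx -0.40395$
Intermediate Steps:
$b{\left(r,C \right)} = 7 r$
$z{\left(d \right)} = 2 + \frac{d^{2}}{2}$
$\frac{\left(\left(1510 + \left(b{\left(2,19 \right)} + 755\right)\right) - 1014\right) + 331}{-4921 + z{\left(\left(-4\right) 11 \right)}} = \frac{\left(\left(1510 + \left(7 \cdot 2 + 755\right)\right) - 1014\right) + 331}{-4921 + \left(2 + \frac{\left(\left(-4\right) 11\right)^{2}}{2}\right)} = \frac{\left(\left(1510 + \left(14 + 755\right)\right) - 1014\right) + 331}{-4921 + \left(2 + \frac{\left(-44\right)^{2}}{2}\right)} = \frac{\left(\left(1510 + 769\right) - 1014\right) + 331}{-4921 + \left(2 + \frac{1}{2} \cdot 1936\right)} = \frac{\left(2279 - 1014\right) + 331}{-4921 + \left(2 + 968\right)} = \frac{1265 + 331}{-4921 + 970} = \frac{1596}{-3951} = 1596 \left(- \frac{1}{3951}\right) = - \frac{532}{1317}$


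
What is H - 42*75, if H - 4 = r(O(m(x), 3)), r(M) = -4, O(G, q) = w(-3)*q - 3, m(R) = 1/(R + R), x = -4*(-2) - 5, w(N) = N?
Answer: -3150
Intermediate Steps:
x = 3 (x = 8 - 5 = 3)
m(R) = 1/(2*R)
O(G, q) = -3 - 3*q (O(G, q) = -3*q - 3 = -3 - 3*q)
H = 0 (H = 4 - 4 = 0)
H - 42*75 = 0 - 42*75 = 0 - 3150 = -3150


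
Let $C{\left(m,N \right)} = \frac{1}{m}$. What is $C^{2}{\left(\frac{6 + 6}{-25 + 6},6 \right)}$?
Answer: $\frac{361}{144} \approx 2.5069$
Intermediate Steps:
$C^{2}{\left(\frac{6 + 6}{-25 + 6},6 \right)} = \left(\frac{1}{\left(6 + 6\right) \frac{1}{-25 + 6}}\right)^{2} = \left(\frac{1}{12 \frac{1}{-19}}\right)^{2} = \left(\frac{1}{12 \left(- \frac{1}{19}\right)}\right)^{2} = \left(\frac{1}{- \frac{12}{19}}\right)^{2} = \left(- \frac{19}{12}\right)^{2} = \frac{361}{144}$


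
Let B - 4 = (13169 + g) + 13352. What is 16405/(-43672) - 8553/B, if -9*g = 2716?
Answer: -136480513/194471416 ≈ -0.70180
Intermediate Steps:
g = -2716/9 (g = -⅑*2716 = -2716/9 ≈ -301.78)
B = 236009/9 (B = 4 + ((13169 - 2716/9) + 13352) = 4 + (115805/9 + 13352) = 4 + 235973/9 = 236009/9 ≈ 26223.)
16405/(-43672) - 8553/B = 16405/(-43672) - 8553/236009/9 = 16405*(-1/43672) - 8553*9/236009 = -16405/43672 - 76977/236009 = -136480513/194471416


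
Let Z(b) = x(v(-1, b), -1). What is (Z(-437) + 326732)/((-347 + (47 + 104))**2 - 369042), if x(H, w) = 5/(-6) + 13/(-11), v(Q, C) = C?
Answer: -21564179/21821316 ≈ -0.98822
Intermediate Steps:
x(H, w) = -133/66 (x(H, w) = 5*(-1/6) + 13*(-1/11) = -5/6 - 13/11 = -133/66)
Z(b) = -133/66
(Z(-437) + 326732)/((-347 + (47 + 104))**2 - 369042) = (-133/66 + 326732)/((-347 + (47 + 104))**2 - 369042) = 21564179/(66*((-347 + 151)**2 - 369042)) = 21564179/(66*((-196)**2 - 369042)) = 21564179/(66*(38416 - 369042)) = (21564179/66)/(-330626) = (21564179/66)*(-1/330626) = -21564179/21821316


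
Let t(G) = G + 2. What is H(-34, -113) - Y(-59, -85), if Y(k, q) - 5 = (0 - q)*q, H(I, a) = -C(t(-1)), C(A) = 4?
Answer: 7216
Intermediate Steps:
t(G) = 2 + G
H(I, a) = -4 (H(I, a) = -1*4 = -4)
Y(k, q) = 5 - q² (Y(k, q) = 5 + (0 - q)*q = 5 + (-q)*q = 5 - q²)
H(-34, -113) - Y(-59, -85) = -4 - (5 - 1*(-85)²) = -4 - (5 - 1*7225) = -4 - (5 - 7225) = -4 - 1*(-7220) = -4 + 7220 = 7216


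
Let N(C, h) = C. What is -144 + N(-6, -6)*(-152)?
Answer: 768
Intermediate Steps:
-144 + N(-6, -6)*(-152) = -144 - 6*(-152) = -144 + 912 = 768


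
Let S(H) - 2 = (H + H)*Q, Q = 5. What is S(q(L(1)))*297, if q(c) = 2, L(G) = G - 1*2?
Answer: 6534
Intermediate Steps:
L(G) = -2 + G (L(G) = G - 2 = -2 + G)
S(H) = 2 + 10*H (S(H) = 2 + (H + H)*5 = 2 + (2*H)*5 = 2 + 10*H)
S(q(L(1)))*297 = (2 + 10*2)*297 = (2 + 20)*297 = 22*297 = 6534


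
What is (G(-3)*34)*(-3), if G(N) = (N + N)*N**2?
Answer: 5508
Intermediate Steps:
G(N) = 2*N**3 (G(N) = (2*N)*N**2 = 2*N**3)
(G(-3)*34)*(-3) = ((2*(-3)**3)*34)*(-3) = ((2*(-27))*34)*(-3) = -54*34*(-3) = -1836*(-3) = 5508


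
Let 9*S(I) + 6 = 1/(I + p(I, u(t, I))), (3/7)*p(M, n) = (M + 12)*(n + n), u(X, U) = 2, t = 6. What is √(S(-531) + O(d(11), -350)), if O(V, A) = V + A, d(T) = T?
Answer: 4*I*√220796615/3225 ≈ 18.43*I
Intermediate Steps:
O(V, A) = A + V
p(M, n) = 14*n*(12 + M)/3 (p(M, n) = 7*((M + 12)*(n + n))/3 = 7*((12 + M)*(2*n))/3 = 7*(2*n*(12 + M))/3 = 14*n*(12 + M)/3)
S(I) = -⅔ + 1/(9*(112 + 31*I/3)) (S(I) = -⅔ + 1/(9*(I + (14/3)*2*(12 + I))) = -⅔ + 1/(9*(I + (112 + 28*I/3))) = -⅔ + 1/(9*(112 + 31*I/3)))
√(S(-531) + O(d(11), -350)) = √((-671 - 62*(-531))/(3*(336 + 31*(-531))) + (-350 + 11)) = √((-671 + 32922)/(3*(336 - 16461)) - 339) = √((⅓)*32251/(-16125) - 339) = √((⅓)*(-1/16125)*32251 - 339) = √(-32251/48375 - 339) = √(-16431376/48375) = 4*I*√220796615/3225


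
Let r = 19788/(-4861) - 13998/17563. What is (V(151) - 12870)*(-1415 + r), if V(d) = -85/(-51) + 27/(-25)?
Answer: 117001718514672002/6403030725 ≈ 1.8273e+7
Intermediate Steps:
V(d) = 44/75 (V(d) = -85*(-1/51) + 27*(-1/25) = 5/3 - 27/25 = 44/75)
r = -415580922/85373743 (r = 19788*(-1/4861) - 13998*1/17563 = -19788/4861 - 13998/17563 = -415580922/85373743 ≈ -4.8678)
(V(151) - 12870)*(-1415 + r) = (44/75 - 12870)*(-1415 - 415580922/85373743) = -965206/75*(-121219427267/85373743) = 117001718514672002/6403030725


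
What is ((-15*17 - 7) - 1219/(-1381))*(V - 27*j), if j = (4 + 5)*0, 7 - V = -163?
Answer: -61302510/1381 ≈ -44390.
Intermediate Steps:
V = 170 (V = 7 - 1*(-163) = 7 + 163 = 170)
j = 0 (j = 9*0 = 0)
((-15*17 - 7) - 1219/(-1381))*(V - 27*j) = ((-15*17 - 7) - 1219/(-1381))*(170 - 27*0) = ((-255 - 7) - 1219*(-1/1381))*(170 - 1*0) = (-262 + 1219/1381)*(170 + 0) = -360603/1381*170 = -61302510/1381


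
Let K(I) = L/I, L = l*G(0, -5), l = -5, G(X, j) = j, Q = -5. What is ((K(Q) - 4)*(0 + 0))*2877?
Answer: 0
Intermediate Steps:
L = 25 (L = -5*(-5) = 25)
K(I) = 25/I
((K(Q) - 4)*(0 + 0))*2877 = ((25/(-5) - 4)*(0 + 0))*2877 = ((25*(-⅕) - 4)*0)*2877 = ((-5 - 4)*0)*2877 = -9*0*2877 = 0*2877 = 0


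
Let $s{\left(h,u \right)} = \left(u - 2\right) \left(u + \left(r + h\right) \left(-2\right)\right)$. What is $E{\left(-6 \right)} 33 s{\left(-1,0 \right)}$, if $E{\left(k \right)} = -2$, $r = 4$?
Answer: $-792$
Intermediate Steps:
$s{\left(h,u \right)} = \left(-2 + u\right) \left(-8 + u - 2 h\right)$ ($s{\left(h,u \right)} = \left(u - 2\right) \left(u + \left(4 + h\right) \left(-2\right)\right) = \left(-2 + u\right) \left(u - \left(8 + 2 h\right)\right) = \left(-2 + u\right) \left(-8 + u - 2 h\right)$)
$E{\left(-6 \right)} 33 s{\left(-1,0 \right)} = \left(-2\right) 33 \left(16 + 0^{2} - 0 + 4 \left(-1\right) - \left(-2\right) 0\right) = - 66 \left(16 + 0 + 0 - 4 + 0\right) = \left(-66\right) 12 = -792$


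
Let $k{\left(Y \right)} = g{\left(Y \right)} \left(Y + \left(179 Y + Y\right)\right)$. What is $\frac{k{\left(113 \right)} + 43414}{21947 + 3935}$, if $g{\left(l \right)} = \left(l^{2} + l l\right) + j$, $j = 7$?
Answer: $\frac{522515299}{25882} \approx 20188.0$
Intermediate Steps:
$g{\left(l \right)} = 7 + 2 l^{2}$ ($g{\left(l \right)} = \left(l^{2} + l l\right) + 7 = \left(l^{2} + l^{2}\right) + 7 = 2 l^{2} + 7 = 7 + 2 l^{2}$)
$k{\left(Y \right)} = 181 Y \left(7 + 2 Y^{2}\right)$ ($k{\left(Y \right)} = \left(7 + 2 Y^{2}\right) \left(Y + \left(179 Y + Y\right)\right) = \left(7 + 2 Y^{2}\right) \left(Y + 180 Y\right) = \left(7 + 2 Y^{2}\right) 181 Y = 181 Y \left(7 + 2 Y^{2}\right)$)
$\frac{k{\left(113 \right)} + 43414}{21947 + 3935} = \frac{\left(362 \cdot 113^{3} + 1267 \cdot 113\right) + 43414}{21947 + 3935} = \frac{\left(362 \cdot 1442897 + 143171\right) + 43414}{25882} = \left(\left(522328714 + 143171\right) + 43414\right) \frac{1}{25882} = \left(522471885 + 43414\right) \frac{1}{25882} = 522515299 \cdot \frac{1}{25882} = \frac{522515299}{25882}$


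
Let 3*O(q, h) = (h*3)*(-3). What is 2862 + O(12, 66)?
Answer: 2664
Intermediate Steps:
O(q, h) = -3*h (O(q, h) = ((h*3)*(-3))/3 = ((3*h)*(-3))/3 = (-9*h)/3 = -3*h)
2862 + O(12, 66) = 2862 - 3*66 = 2862 - 198 = 2664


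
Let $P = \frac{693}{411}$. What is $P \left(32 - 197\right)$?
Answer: $- \frac{38115}{137} \approx -278.21$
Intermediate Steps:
$P = \frac{231}{137}$ ($P = 693 \cdot \frac{1}{411} = \frac{231}{137} \approx 1.6861$)
$P \left(32 - 197\right) = \frac{231 \left(32 - 197\right)}{137} = \frac{231}{137} \left(-165\right) = - \frac{38115}{137}$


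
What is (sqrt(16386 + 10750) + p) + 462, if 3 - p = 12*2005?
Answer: -23595 + 16*sqrt(106) ≈ -23430.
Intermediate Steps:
p = -24057 (p = 3 - 12*2005 = 3 - 1*24060 = 3 - 24060 = -24057)
(sqrt(16386 + 10750) + p) + 462 = (sqrt(16386 + 10750) - 24057) + 462 = (sqrt(27136) - 24057) + 462 = (16*sqrt(106) - 24057) + 462 = (-24057 + 16*sqrt(106)) + 462 = -23595 + 16*sqrt(106)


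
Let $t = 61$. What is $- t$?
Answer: $-61$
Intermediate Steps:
$- t = \left(-1\right) 61 = -61$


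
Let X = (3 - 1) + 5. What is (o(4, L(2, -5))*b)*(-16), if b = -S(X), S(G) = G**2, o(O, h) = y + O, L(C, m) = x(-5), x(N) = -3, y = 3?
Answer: 5488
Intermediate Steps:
L(C, m) = -3
o(O, h) = 3 + O
X = 7 (X = 2 + 5 = 7)
b = -49 (b = -1*7**2 = -1*49 = -49)
(o(4, L(2, -5))*b)*(-16) = ((3 + 4)*(-49))*(-16) = (7*(-49))*(-16) = -343*(-16) = 5488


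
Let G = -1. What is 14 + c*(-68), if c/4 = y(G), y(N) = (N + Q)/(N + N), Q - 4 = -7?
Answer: -530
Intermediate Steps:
Q = -3 (Q = 4 - 7 = -3)
y(N) = (-3 + N)/(2*N) (y(N) = (N - 3)/(N + N) = (-3 + N)/((2*N)) = (-3 + N)*(1/(2*N)) = (-3 + N)/(2*N))
c = 8 (c = 4*((1/2)*(-3 - 1)/(-1)) = 4*((1/2)*(-1)*(-4)) = 4*2 = 8)
14 + c*(-68) = 14 + 8*(-68) = 14 - 544 = -530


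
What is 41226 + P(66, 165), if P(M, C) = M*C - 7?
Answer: 52109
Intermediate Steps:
P(M, C) = -7 + C*M (P(M, C) = C*M - 7 = -7 + C*M)
41226 + P(66, 165) = 41226 + (-7 + 165*66) = 41226 + (-7 + 10890) = 41226 + 10883 = 52109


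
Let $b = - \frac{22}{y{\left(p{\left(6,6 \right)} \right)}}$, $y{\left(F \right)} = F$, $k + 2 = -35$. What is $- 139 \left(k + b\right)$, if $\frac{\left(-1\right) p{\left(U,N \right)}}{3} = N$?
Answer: $\frac{44758}{9} \approx 4973.1$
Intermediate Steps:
$k = -37$ ($k = -2 - 35 = -37$)
$p{\left(U,N \right)} = - 3 N$
$b = \frac{11}{9}$ ($b = - \frac{22}{\left(-3\right) 6} = - \frac{22}{-18} = \left(-22\right) \left(- \frac{1}{18}\right) = \frac{11}{9} \approx 1.2222$)
$- 139 \left(k + b\right) = - 139 \left(-37 + \frac{11}{9}\right) = \left(-139\right) \left(- \frac{322}{9}\right) = \frac{44758}{9}$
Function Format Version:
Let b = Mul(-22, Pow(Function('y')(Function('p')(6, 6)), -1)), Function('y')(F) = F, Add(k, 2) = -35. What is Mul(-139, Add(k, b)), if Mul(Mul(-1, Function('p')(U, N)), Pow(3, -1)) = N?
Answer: Rational(44758, 9) ≈ 4973.1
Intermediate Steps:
k = -37 (k = Add(-2, -35) = -37)
Function('p')(U, N) = Mul(-3, N)
b = Rational(11, 9) (b = Mul(-22, Pow(Mul(-3, 6), -1)) = Mul(-22, Pow(-18, -1)) = Mul(-22, Rational(-1, 18)) = Rational(11, 9) ≈ 1.2222)
Mul(-139, Add(k, b)) = Mul(-139, Add(-37, Rational(11, 9))) = Mul(-139, Rational(-322, 9)) = Rational(44758, 9)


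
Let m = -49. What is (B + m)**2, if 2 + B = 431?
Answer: 144400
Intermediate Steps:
B = 429 (B = -2 + 431 = 429)
(B + m)**2 = (429 - 49)**2 = 380**2 = 144400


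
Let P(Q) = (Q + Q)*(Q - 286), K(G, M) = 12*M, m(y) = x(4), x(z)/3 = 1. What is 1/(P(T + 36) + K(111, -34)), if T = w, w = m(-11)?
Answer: -1/19674 ≈ -5.0829e-5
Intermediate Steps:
x(z) = 3 (x(z) = 3*1 = 3)
m(y) = 3
w = 3
T = 3
P(Q) = 2*Q*(-286 + Q) (P(Q) = (2*Q)*(-286 + Q) = 2*Q*(-286 + Q))
1/(P(T + 36) + K(111, -34)) = 1/(2*(3 + 36)*(-286 + (3 + 36)) + 12*(-34)) = 1/(2*39*(-286 + 39) - 408) = 1/(2*39*(-247) - 408) = 1/(-19266 - 408) = 1/(-19674) = -1/19674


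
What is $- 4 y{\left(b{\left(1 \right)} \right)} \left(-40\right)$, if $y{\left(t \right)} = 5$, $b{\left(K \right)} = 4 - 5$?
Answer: $800$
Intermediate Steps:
$b{\left(K \right)} = -1$ ($b{\left(K \right)} = 4 - 5 = -1$)
$- 4 y{\left(b{\left(1 \right)} \right)} \left(-40\right) = \left(-4\right) 5 \left(-40\right) = \left(-20\right) \left(-40\right) = 800$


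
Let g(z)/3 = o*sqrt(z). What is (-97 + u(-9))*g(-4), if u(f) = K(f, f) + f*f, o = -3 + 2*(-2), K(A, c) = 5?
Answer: 462*I ≈ 462.0*I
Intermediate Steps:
o = -7 (o = -3 - 4 = -7)
u(f) = 5 + f**2 (u(f) = 5 + f*f = 5 + f**2)
g(z) = -21*sqrt(z) (g(z) = 3*(-7*sqrt(z)) = -21*sqrt(z))
(-97 + u(-9))*g(-4) = (-97 + (5 + (-9)**2))*(-42*I) = (-97 + (5 + 81))*(-42*I) = (-97 + 86)*(-42*I) = -(-462)*I = 462*I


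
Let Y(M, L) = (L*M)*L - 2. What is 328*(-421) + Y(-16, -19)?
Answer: -143866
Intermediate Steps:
Y(M, L) = -2 + M*L**2 (Y(M, L) = M*L**2 - 2 = -2 + M*L**2)
328*(-421) + Y(-16, -19) = 328*(-421) + (-2 - 16*(-19)**2) = -138088 + (-2 - 16*361) = -138088 + (-2 - 5776) = -138088 - 5778 = -143866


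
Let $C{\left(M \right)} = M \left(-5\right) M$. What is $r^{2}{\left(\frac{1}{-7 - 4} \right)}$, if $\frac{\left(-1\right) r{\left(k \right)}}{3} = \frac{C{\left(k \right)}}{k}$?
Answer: $\frac{225}{121} \approx 1.8595$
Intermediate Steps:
$C{\left(M \right)} = - 5 M^{2}$ ($C{\left(M \right)} = - 5 M M = - 5 M^{2}$)
$r{\left(k \right)} = 15 k$ ($r{\left(k \right)} = - 3 \frac{\left(-5\right) k^{2}}{k} = - 3 \left(- 5 k\right) = 15 k$)
$r^{2}{\left(\frac{1}{-7 - 4} \right)} = \left(\frac{15}{-7 - 4}\right)^{2} = \left(\frac{15}{-11}\right)^{2} = \left(15 \left(- \frac{1}{11}\right)\right)^{2} = \left(- \frac{15}{11}\right)^{2} = \frac{225}{121}$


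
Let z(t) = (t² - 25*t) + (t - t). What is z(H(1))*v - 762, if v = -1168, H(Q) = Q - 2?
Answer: -31130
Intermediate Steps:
H(Q) = -2 + Q
z(t) = t² - 25*t (z(t) = (t² - 25*t) + 0 = t² - 25*t)
z(H(1))*v - 762 = ((-2 + 1)*(-25 + (-2 + 1)))*(-1168) - 762 = -(-25 - 1)*(-1168) - 762 = -1*(-26)*(-1168) - 762 = 26*(-1168) - 762 = -30368 - 762 = -31130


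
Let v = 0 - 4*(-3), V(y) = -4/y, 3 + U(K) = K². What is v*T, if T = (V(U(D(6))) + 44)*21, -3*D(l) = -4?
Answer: 131040/11 ≈ 11913.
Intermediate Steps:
D(l) = 4/3 (D(l) = -⅓*(-4) = 4/3)
U(K) = -3 + K²
v = 12 (v = 0 + 12 = 12)
T = 10920/11 (T = (-4/(-3 + (4/3)²) + 44)*21 = (-4/(-3 + 16/9) + 44)*21 = (-4/(-11/9) + 44)*21 = (-4*(-9/11) + 44)*21 = (36/11 + 44)*21 = (520/11)*21 = 10920/11 ≈ 992.73)
v*T = 12*(10920/11) = 131040/11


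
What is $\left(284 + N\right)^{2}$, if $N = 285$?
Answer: $323761$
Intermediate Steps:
$\left(284 + N\right)^{2} = \left(284 + 285\right)^{2} = 569^{2} = 323761$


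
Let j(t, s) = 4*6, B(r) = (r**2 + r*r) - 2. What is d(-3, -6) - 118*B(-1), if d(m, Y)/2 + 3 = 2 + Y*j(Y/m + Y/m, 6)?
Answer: -290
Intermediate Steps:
B(r) = -2 + 2*r**2 (B(r) = (r**2 + r**2) - 2 = 2*r**2 - 2 = -2 + 2*r**2)
j(t, s) = 24
d(m, Y) = -2 + 48*Y (d(m, Y) = -6 + 2*(2 + Y*24) = -6 + 2*(2 + 24*Y) = -6 + (4 + 48*Y) = -2 + 48*Y)
d(-3, -6) - 118*B(-1) = (-2 + 48*(-6)) - 118*(-2 + 2*(-1)**2) = (-2 - 288) - 118*(-2 + 2*1) = -290 - 118*(-2 + 2) = -290 - 118*0 = -290 + 0 = -290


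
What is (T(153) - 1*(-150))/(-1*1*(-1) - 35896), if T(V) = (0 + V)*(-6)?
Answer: 256/11965 ≈ 0.021396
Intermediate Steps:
T(V) = -6*V (T(V) = V*(-6) = -6*V)
(T(153) - 1*(-150))/(-1*1*(-1) - 35896) = (-6*153 - 1*(-150))/(-1*1*(-1) - 35896) = (-918 + 150)/(-1*(-1) - 35896) = -768/(1 - 35896) = -768/(-35895) = -768*(-1/35895) = 256/11965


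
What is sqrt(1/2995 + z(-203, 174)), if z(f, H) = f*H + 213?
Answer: I*sqrt(314928604730)/2995 ≈ 187.37*I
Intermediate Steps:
z(f, H) = 213 + H*f (z(f, H) = H*f + 213 = 213 + H*f)
sqrt(1/2995 + z(-203, 174)) = sqrt(1/2995 + (213 + 174*(-203))) = sqrt(1/2995 + (213 - 35322)) = sqrt(1/2995 - 35109) = sqrt(-105151454/2995) = I*sqrt(314928604730)/2995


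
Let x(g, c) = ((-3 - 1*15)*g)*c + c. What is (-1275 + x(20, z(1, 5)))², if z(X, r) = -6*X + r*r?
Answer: 65545216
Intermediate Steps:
z(X, r) = r² - 6*X (z(X, r) = -6*X + r² = r² - 6*X)
x(g, c) = c - 18*c*g (x(g, c) = ((-3 - 15)*g)*c + c = (-18*g)*c + c = -18*c*g + c = c - 18*c*g)
(-1275 + x(20, z(1, 5)))² = (-1275 + (5² - 6*1)*(1 - 18*20))² = (-1275 + (25 - 6)*(1 - 360))² = (-1275 + 19*(-359))² = (-1275 - 6821)² = (-8096)² = 65545216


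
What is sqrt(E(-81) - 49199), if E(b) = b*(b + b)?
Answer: I*sqrt(36077) ≈ 189.94*I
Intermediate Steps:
E(b) = 2*b**2 (E(b) = b*(2*b) = 2*b**2)
sqrt(E(-81) - 49199) = sqrt(2*(-81)**2 - 49199) = sqrt(2*6561 - 49199) = sqrt(13122 - 49199) = sqrt(-36077) = I*sqrt(36077)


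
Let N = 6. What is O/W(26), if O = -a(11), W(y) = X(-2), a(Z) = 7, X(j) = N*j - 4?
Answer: 7/16 ≈ 0.43750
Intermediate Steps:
X(j) = -4 + 6*j (X(j) = 6*j - 4 = -4 + 6*j)
W(y) = -16 (W(y) = -4 + 6*(-2) = -4 - 12 = -16)
O = -7 (O = -1*7 = -7)
O/W(26) = -7/(-16) = -7*(-1/16) = 7/16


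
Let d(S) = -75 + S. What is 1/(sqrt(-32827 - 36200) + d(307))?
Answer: 232/122851 - I*sqrt(69027)/122851 ≈ 0.0018885 - 0.0021386*I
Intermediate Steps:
1/(sqrt(-32827 - 36200) + d(307)) = 1/(sqrt(-32827 - 36200) + (-75 + 307)) = 1/(sqrt(-69027) + 232) = 1/(I*sqrt(69027) + 232) = 1/(232 + I*sqrt(69027))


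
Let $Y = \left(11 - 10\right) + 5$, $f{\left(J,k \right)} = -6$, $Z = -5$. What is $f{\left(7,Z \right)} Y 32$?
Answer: $-1152$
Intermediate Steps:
$Y = 6$ ($Y = 1 + 5 = 6$)
$f{\left(7,Z \right)} Y 32 = \left(-6\right) 6 \cdot 32 = \left(-36\right) 32 = -1152$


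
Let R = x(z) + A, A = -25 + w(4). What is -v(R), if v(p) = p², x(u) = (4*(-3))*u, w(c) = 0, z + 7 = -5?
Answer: -14161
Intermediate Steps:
z = -12 (z = -7 - 5 = -12)
A = -25 (A = -25 + 0 = -25)
x(u) = -12*u
R = 119 (R = -12*(-12) - 25 = 144 - 25 = 119)
-v(R) = -1*119² = -1*14161 = -14161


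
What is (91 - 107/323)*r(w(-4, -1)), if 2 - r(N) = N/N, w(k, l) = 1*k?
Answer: 29286/323 ≈ 90.669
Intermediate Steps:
w(k, l) = k
r(N) = 1 (r(N) = 2 - N/N = 2 - 1*1 = 2 - 1 = 1)
(91 - 107/323)*r(w(-4, -1)) = (91 - 107/323)*1 = (29286/323)*1 = 29286/323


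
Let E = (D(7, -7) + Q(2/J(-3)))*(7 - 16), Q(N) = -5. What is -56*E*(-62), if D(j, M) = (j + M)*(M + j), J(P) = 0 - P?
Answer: 156240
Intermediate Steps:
J(P) = -P
D(j, M) = (M + j)² (D(j, M) = (M + j)*(M + j) = (M + j)²)
E = 45 (E = ((-7 + 7)² - 5)*(7 - 16) = (0² - 5)*(-9) = (0 - 5)*(-9) = -5*(-9) = 45)
-56*E*(-62) = -56*45*(-62) = -2520*(-62) = 156240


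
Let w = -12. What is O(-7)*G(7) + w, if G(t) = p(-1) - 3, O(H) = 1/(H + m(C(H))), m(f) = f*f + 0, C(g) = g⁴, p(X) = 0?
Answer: -23059177/1921598 ≈ -12.000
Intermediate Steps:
m(f) = f² (m(f) = f² + 0 = f²)
O(H) = 1/(H + H⁸) (O(H) = 1/(H + (H⁴)²) = 1/(H + H⁸))
G(t) = -3 (G(t) = 0 - 3 = -3)
O(-7)*G(7) + w = -3/(-7 + (-7)⁸) - 12 = -3/(-7 + 5764801) - 12 = -3/5764794 - 12 = (1/5764794)*(-3) - 12 = -1/1921598 - 12 = -23059177/1921598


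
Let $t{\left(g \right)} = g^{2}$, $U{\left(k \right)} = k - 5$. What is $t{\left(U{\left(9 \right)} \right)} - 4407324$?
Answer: $-4407308$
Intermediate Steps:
$U{\left(k \right)} = -5 + k$
$t{\left(U{\left(9 \right)} \right)} - 4407324 = \left(-5 + 9\right)^{2} - 4407324 = 4^{2} - 4407324 = 16 - 4407324 = -4407308$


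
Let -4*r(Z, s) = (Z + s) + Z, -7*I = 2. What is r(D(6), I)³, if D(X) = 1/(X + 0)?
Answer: -1/592704 ≈ -1.6872e-6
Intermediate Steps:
I = -2/7 (I = -⅐*2 = -2/7 ≈ -0.28571)
D(X) = 1/X
r(Z, s) = -Z/2 - s/4 (r(Z, s) = -((Z + s) + Z)/4 = -(s + 2*Z)/4 = -Z/2 - s/4)
r(D(6), I)³ = (-½/6 - ¼*(-2/7))³ = (-½*⅙ + 1/14)³ = (-1/12 + 1/14)³ = (-1/84)³ = -1/592704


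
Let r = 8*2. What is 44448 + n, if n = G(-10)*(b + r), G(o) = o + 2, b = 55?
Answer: 43880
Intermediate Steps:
G(o) = 2 + o
r = 16
n = -568 (n = (2 - 10)*(55 + 16) = -8*71 = -568)
44448 + n = 44448 - 568 = 43880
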